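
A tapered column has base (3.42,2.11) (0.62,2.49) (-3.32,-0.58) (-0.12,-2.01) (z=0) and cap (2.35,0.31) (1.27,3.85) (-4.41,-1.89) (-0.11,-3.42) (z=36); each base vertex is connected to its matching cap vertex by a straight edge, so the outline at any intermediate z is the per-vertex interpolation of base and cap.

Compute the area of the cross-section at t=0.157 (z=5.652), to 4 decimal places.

Cross-section at t=0.157: each vertex is (1-t)·p0[i] + t·p1[i].
  v1: (1-0.157)·(3.42,2.11) + 0.157·(2.35,0.31) = (3.2520,1.8274)
  v2: (1-0.157)·(0.62,2.49) + 0.157·(1.27,3.85) = (0.7221,2.7035)
  v3: (1-0.157)·(-3.32,-0.58) + 0.157·(-4.41,-1.89) = (-3.4911,-0.7857)
  v4: (1-0.157)·(-0.12,-2.01) + 0.157·(-0.11,-3.42) = (-0.1184,-2.2314)
Shoelace sum Σ(x_i·y_{i+1} − x_{i+1}·y_i):
  i=1: 3.2520·2.7035 − 0.7221·1.8274 = +7.4724 (running +7.4724)
  i=2: 0.7221·-0.7857 − -3.4911·2.7035 = +8.8710 (running +16.3434)
  i=3: -3.4911·-2.2314 − -0.1184·-0.7857 = +7.6970 (running +24.0404)
  i=4: -0.1184·1.8274 − 3.2520·-2.2314 = +7.0400 (running +31.0804)
Area = |Σ|/2 = |31.0804|/2 = 15.5402

Area at t=0.157: 15.5402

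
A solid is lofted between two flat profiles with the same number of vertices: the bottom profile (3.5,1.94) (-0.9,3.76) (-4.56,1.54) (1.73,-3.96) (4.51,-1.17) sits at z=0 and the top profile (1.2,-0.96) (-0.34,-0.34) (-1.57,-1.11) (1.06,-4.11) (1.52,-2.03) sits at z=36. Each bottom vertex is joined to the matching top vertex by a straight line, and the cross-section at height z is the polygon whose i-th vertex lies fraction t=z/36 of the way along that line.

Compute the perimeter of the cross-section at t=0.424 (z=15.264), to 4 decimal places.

Perimeter at t=0.424: 18.4471

Cross-section at t=0.424: each vertex is (1-t)·p0[i] + t·p1[i].
  v1: (1-0.424)·(3.5,1.94) + 0.424·(1.2,-0.96) = (2.5248,0.7104)
  v2: (1-0.424)·(-0.9,3.76) + 0.424·(-0.34,-0.34) = (-0.6626,2.0216)
  v3: (1-0.424)·(-4.56,1.54) + 0.424·(-1.57,-1.11) = (-3.2922,0.4164)
  v4: (1-0.424)·(1.73,-3.96) + 0.424·(1.06,-4.11) = (1.4459,-4.0236)
  v5: (1-0.424)·(4.51,-1.17) + 0.424·(1.52,-2.03) = (3.2422,-1.5346)
Perimeter = Σ |v_{i+1} − v_i|:
  edge 1→2: √(-3.1874² + 1.3112²) = 3.4465 (running 3.4465)
  edge 2→3: √(-2.6297² + -1.6052²) = 3.0809 (running 6.5274)
  edge 3→4: √(4.7382² + -4.4400²) = 6.4934 (running 13.0208)
  edge 4→5: √(1.7963² + 2.4890²) = 3.0695 (running 16.0903)
  edge 5→1: √(-0.7174² + 2.2450²) = 2.3569 (running 18.4471)
Perimeter = 18.4471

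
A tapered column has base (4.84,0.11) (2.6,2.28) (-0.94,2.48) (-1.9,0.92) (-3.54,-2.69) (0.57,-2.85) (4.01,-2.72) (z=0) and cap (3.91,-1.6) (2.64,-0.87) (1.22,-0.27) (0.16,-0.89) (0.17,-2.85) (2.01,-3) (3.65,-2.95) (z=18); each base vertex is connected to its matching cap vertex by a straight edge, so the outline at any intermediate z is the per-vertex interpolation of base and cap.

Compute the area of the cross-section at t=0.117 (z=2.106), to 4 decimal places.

Area at t=0.117: 29.4478

Cross-section at t=0.117: each vertex is (1-t)·p0[i] + t·p1[i].
  v1: (1-0.117)·(4.84,0.11) + 0.117·(3.91,-1.6) = (4.7312,-0.0901)
  v2: (1-0.117)·(2.6,2.28) + 0.117·(2.64,-0.87) = (2.6047,1.9114)
  v3: (1-0.117)·(-0.94,2.48) + 0.117·(1.22,-0.27) = (-0.6873,2.1582)
  v4: (1-0.117)·(-1.9,0.92) + 0.117·(0.16,-0.89) = (-1.6590,0.7082)
  v5: (1-0.117)·(-3.54,-2.69) + 0.117·(0.17,-2.85) = (-3.1059,-2.7087)
  v6: (1-0.117)·(0.57,-2.85) + 0.117·(2.01,-3) = (0.7385,-2.8676)
  v7: (1-0.117)·(4.01,-2.72) + 0.117·(3.65,-2.95) = (3.9679,-2.7469)
Shoelace sum Σ(x_i·y_{i+1} − x_{i+1}·y_i):
  i=1: 4.7312·1.9114 − 2.6047·-0.0901 = +9.2780 (running +9.2780)
  i=2: 2.6047·2.1582 − -0.6873·1.9114 = +6.9353 (running +16.2133)
  i=3: -0.6873·0.7082 − -1.6590·2.1582 = +3.0937 (running +19.3070)
  i=4: -1.6590·-2.7087 − -3.1059·0.7082 = +6.6934 (running +26.0005)
  i=5: -3.1059·-2.8676 − 0.7385·-2.7087 = +10.9067 (running +36.9072)
  i=6: 0.7385·-2.7469 − 3.9679·-2.8676 = +9.3496 (running +46.2568)
  i=7: 3.9679·-0.0901 − 4.7312·-2.7469 = +12.6388 (running +58.8955)
Area = |Σ|/2 = |58.8955|/2 = 29.4478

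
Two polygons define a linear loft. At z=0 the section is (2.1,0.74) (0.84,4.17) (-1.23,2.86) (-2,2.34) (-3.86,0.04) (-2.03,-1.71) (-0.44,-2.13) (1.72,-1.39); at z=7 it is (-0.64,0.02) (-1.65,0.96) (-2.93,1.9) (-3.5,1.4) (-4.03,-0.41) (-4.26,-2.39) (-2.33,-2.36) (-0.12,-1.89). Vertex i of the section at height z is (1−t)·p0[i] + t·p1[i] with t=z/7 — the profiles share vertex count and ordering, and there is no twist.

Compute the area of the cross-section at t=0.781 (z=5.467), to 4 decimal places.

Area at t=0.781: 14.1359

Cross-section at t=0.781: each vertex is (1-t)·p0[i] + t·p1[i].
  v1: (1-0.781)·(2.1,0.74) + 0.781·(-0.64,0.02) = (-0.0399,0.1777)
  v2: (1-0.781)·(0.84,4.17) + 0.781·(-1.65,0.96) = (-1.1047,1.6630)
  v3: (1-0.781)·(-1.23,2.86) + 0.781·(-2.93,1.9) = (-2.5577,2.1102)
  v4: (1-0.781)·(-2,2.34) + 0.781·(-3.5,1.4) = (-3.1715,1.6059)
  v5: (1-0.781)·(-3.86,0.04) + 0.781·(-4.03,-0.41) = (-3.9928,-0.3115)
  v6: (1-0.781)·(-2.03,-1.71) + 0.781·(-4.26,-2.39) = (-3.7716,-2.2411)
  v7: (1-0.781)·(-0.44,-2.13) + 0.781·(-2.33,-2.36) = (-1.9161,-2.3096)
  v8: (1-0.781)·(1.72,-1.39) + 0.781·(-0.12,-1.89) = (0.2830,-1.7805)
Shoelace sum Σ(x_i·y_{i+1} − x_{i+1}·y_i):
  i=1: -0.0399·1.6630 − -1.1047·0.1777 = +0.1299 (running +0.1299)
  i=2: -1.1047·2.1102 − -2.5577·1.6630 = +1.9223 (running +2.0521)
  i=3: -2.5577·1.6059 − -3.1715·2.1102 = +2.5853 (running +4.6374)
  i=4: -3.1715·-0.3115 − -3.9928·1.6059 = +7.3996 (running +12.0370)
  i=5: -3.9928·-2.2411 − -3.7716·-0.3115 = +7.7734 (running +19.8105)
  i=6: -3.7716·-2.3096 − -1.9161·-2.2411 = +4.4170 (running +24.2274)
  i=7: -1.9161·-1.7805 − 0.2830·-2.3096 = +4.0651 (running +28.2926)
  i=8: 0.2830·0.1777 − -0.0399·-1.7805 = -0.0208 (running +28.2717)
Area = |Σ|/2 = |28.2717|/2 = 14.1359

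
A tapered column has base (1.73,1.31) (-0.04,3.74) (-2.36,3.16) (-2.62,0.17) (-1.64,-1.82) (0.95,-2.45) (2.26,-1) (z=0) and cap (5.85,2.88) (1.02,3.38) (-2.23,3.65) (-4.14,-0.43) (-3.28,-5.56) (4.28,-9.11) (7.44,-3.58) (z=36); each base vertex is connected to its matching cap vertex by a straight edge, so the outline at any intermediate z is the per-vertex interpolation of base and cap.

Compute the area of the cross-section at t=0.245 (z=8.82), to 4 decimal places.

Cross-section at t=0.245: each vertex is (1-t)·p0[i] + t·p1[i].
  v1: (1-0.245)·(1.73,1.31) + 0.245·(5.85,2.88) = (2.7394,1.6947)
  v2: (1-0.245)·(-0.04,3.74) + 0.245·(1.02,3.38) = (0.2197,3.6518)
  v3: (1-0.245)·(-2.36,3.16) + 0.245·(-2.23,3.65) = (-2.3281,3.2801)
  v4: (1-0.245)·(-2.62,0.17) + 0.245·(-4.14,-0.43) = (-2.9924,0.0230)
  v5: (1-0.245)·(-1.64,-1.82) + 0.245·(-3.28,-5.56) = (-2.0418,-2.7363)
  v6: (1-0.245)·(0.95,-2.45) + 0.245·(4.28,-9.11) = (1.7658,-4.0817)
  v7: (1-0.245)·(2.26,-1) + 0.245·(7.44,-3.58) = (3.5291,-1.6321)
Shoelace sum Σ(x_i·y_{i+1} − x_{i+1}·y_i):
  i=1: 2.7394·3.6518 − 0.2197·1.6947 = +9.6314 (running +9.6314)
  i=2: 0.2197·3.2801 − -2.3281·3.6518 = +9.2226 (running +18.8540)
  i=3: -2.3281·0.0230 − -2.9924·3.2801 = +9.7617 (running +28.6157)
  i=4: -2.9924·-2.7363 − -2.0418·0.0230 = +8.2351 (running +36.8507)
  i=5: -2.0418·-4.0817 − 1.7658·-2.7363 = +13.1659 (running +50.0166)
  i=6: 1.7658·-1.6321 − 3.5291·-4.0817 = +11.5227 (running +61.5393)
  i=7: 3.5291·1.6947 − 2.7394·-1.6321 = +10.4516 (running +71.9909)
Area = |Σ|/2 = |71.9909|/2 = 35.9954

Area at t=0.245: 35.9954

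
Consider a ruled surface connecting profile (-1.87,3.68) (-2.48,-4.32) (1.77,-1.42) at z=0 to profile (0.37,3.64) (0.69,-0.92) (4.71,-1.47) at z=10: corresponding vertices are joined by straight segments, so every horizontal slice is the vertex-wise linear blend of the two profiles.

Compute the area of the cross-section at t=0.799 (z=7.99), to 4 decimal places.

Cross-section at t=0.799: each vertex is (1-t)·p0[i] + t·p1[i].
  v1: (1-0.799)·(-1.87,3.68) + 0.799·(0.37,3.64) = (-0.0802,3.6480)
  v2: (1-0.799)·(-2.48,-4.32) + 0.799·(0.69,-0.92) = (0.0528,-1.6034)
  v3: (1-0.799)·(1.77,-1.42) + 0.799·(4.71,-1.47) = (4.1191,-1.4600)
Shoelace sum Σ(x_i·y_{i+1} − x_{i+1}·y_i):
  i=1: -0.0802·-1.6034 − 0.0528·3.6480 = -0.0641 (running -0.0641)
  i=2: 0.0528·-1.4600 − 4.1191·-1.6034 = +6.5274 (running +6.4633)
  i=3: 4.1191·3.6480 − -0.0802·-1.4600 = +14.9093 (running +21.3727)
Area = |Σ|/2 = |21.3727|/2 = 10.6863

Area at t=0.799: 10.6863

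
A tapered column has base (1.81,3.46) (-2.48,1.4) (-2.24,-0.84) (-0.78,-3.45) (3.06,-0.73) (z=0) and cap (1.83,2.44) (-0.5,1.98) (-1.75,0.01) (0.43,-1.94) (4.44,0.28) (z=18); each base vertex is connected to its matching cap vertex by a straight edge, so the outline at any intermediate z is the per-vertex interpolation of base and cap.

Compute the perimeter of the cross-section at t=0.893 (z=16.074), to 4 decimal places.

Cross-section at t=0.893: each vertex is (1-t)·p0[i] + t·p1[i].
  v1: (1-0.893)·(1.81,3.46) + 0.893·(1.83,2.44) = (1.8279,2.5491)
  v2: (1-0.893)·(-2.48,1.4) + 0.893·(-0.5,1.98) = (-0.7119,1.9179)
  v3: (1-0.893)·(-2.24,-0.84) + 0.893·(-1.75,0.01) = (-1.8024,-0.0809)
  v4: (1-0.893)·(-0.78,-3.45) + 0.893·(0.43,-1.94) = (0.3005,-2.1016)
  v5: (1-0.893)·(3.06,-0.73) + 0.893·(4.44,0.28) = (4.2923,0.1719)
Perimeter = Σ |v_{i+1} − v_i|:
  edge 1→2: √(-2.5397² + -0.6312²) = 2.6170 (running 2.6170)
  edge 2→3: √(-1.0906² + -1.9989²) = 2.2770 (running 4.8940)
  edge 3→4: √(2.1030² + -2.0206²) = 2.9164 (running 7.8104)
  edge 4→5: √(3.9918² + 2.2735²) = 4.5938 (running 12.4043)
  edge 5→1: √(-2.4645² + 2.3772²) = 3.4241 (running 15.8284)
Perimeter = 15.8284

Perimeter at t=0.893: 15.8284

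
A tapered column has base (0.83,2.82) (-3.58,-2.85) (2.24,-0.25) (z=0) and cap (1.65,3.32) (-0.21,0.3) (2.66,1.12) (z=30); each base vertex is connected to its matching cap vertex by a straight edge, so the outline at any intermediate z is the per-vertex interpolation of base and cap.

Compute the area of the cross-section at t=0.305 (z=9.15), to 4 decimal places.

Cross-section at t=0.305: each vertex is (1-t)·p0[i] + t·p1[i].
  v1: (1-0.305)·(0.83,2.82) + 0.305·(1.65,3.32) = (1.0801,2.9725)
  v2: (1-0.305)·(-3.58,-2.85) + 0.305·(-0.21,0.3) = (-2.5522,-1.8893)
  v3: (1-0.305)·(2.24,-0.25) + 0.305·(2.66,1.12) = (2.3681,0.1678)
Shoelace sum Σ(x_i·y_{i+1} − x_{i+1}·y_i):
  i=1: 1.0801·-1.8893 − -2.5522·2.9725 = +5.5457 (running +5.5457)
  i=2: -2.5522·0.1678 − 2.3681·-1.8893 = +4.0456 (running +9.5912)
  i=3: 2.3681·2.9725 − 1.0801·0.1678 = +6.8579 (running +16.4491)
Area = |Σ|/2 = |16.4491|/2 = 8.2246

Area at t=0.305: 8.2246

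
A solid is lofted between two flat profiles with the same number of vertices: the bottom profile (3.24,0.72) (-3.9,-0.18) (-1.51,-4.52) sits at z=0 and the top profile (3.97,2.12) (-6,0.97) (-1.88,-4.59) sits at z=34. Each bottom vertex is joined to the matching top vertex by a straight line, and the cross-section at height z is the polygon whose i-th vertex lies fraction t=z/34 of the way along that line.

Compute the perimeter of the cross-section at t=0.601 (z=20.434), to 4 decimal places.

Perimeter at t=0.601: 23.1985

Cross-section at t=0.601: each vertex is (1-t)·p0[i] + t·p1[i].
  v1: (1-0.601)·(3.24,0.72) + 0.601·(3.97,2.12) = (3.6787,1.5614)
  v2: (1-0.601)·(-3.9,-0.18) + 0.601·(-6,0.97) = (-5.1621,0.5111)
  v3: (1-0.601)·(-1.51,-4.52) + 0.601·(-1.88,-4.59) = (-1.7324,-4.5621)
Perimeter = Σ |v_{i+1} − v_i|:
  edge 1→2: √(-8.8408² + -1.0502²) = 8.9030 (running 8.9030)
  edge 2→3: √(3.4297² + -5.0732²) = 6.1238 (running 15.0268)
  edge 3→1: √(5.4111² + 6.1235²) = 8.1717 (running 23.1985)
Perimeter = 23.1985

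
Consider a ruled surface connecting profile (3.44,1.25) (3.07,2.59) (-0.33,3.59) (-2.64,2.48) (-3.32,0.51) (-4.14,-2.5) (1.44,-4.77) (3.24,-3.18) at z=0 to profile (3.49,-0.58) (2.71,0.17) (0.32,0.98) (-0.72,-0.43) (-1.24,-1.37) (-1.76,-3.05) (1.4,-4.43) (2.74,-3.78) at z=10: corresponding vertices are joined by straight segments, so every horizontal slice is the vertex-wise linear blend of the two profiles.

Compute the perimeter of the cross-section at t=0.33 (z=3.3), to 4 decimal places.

Perimeter at t=0.33: 22.4224

Cross-section at t=0.33: each vertex is (1-t)·p0[i] + t·p1[i].
  v1: (1-0.33)·(3.44,1.25) + 0.33·(3.49,-0.58) = (3.4565,0.6461)
  v2: (1-0.33)·(3.07,2.59) + 0.33·(2.71,0.17) = (2.9512,1.7914)
  v3: (1-0.33)·(-0.33,3.59) + 0.33·(0.32,0.98) = (-0.1155,2.7287)
  v4: (1-0.33)·(-2.64,2.48) + 0.33·(-0.72,-0.43) = (-2.0064,1.5197)
  v5: (1-0.33)·(-3.32,0.51) + 0.33·(-1.24,-1.37) = (-2.6336,-0.1104)
  v6: (1-0.33)·(-4.14,-2.5) + 0.33·(-1.76,-3.05) = (-3.3546,-2.6815)
  v7: (1-0.33)·(1.44,-4.77) + 0.33·(1.4,-4.43) = (1.4268,-4.6578)
  v8: (1-0.33)·(3.24,-3.18) + 0.33·(2.74,-3.78) = (3.0750,-3.3780)
Perimeter = Σ |v_{i+1} − v_i|:
  edge 1→2: √(-0.5053² + 1.1453²) = 1.2518 (running 1.2518)
  edge 2→3: √(-3.0667² + 0.9373²) = 3.2067 (running 4.4586)
  edge 3→4: √(-1.8909² + -1.2090²) = 2.2444 (running 6.7029)
  edge 4→5: √(-0.6272² + -1.6301²) = 1.7466 (running 8.4495)
  edge 5→6: √(-0.7210² + -2.5711²) = 2.6703 (running 11.1198)
  edge 6→7: √(4.7814² + -1.9763²) = 5.1737 (running 16.2935)
  edge 7→8: √(1.6482² + 1.2798²) = 2.0867 (running 18.3803)
  edge 8→1: √(0.3815² + 4.0241²) = 4.0421 (running 22.4224)
Perimeter = 22.4224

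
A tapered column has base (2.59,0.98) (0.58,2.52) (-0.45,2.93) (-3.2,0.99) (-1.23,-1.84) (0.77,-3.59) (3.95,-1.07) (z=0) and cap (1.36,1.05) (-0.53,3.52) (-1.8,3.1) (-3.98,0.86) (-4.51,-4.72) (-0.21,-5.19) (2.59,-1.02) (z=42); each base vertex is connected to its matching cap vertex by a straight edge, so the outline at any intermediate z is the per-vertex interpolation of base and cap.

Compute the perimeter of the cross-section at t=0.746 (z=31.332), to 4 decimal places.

Perimeter at t=0.746: 23.1910

Cross-section at t=0.746: each vertex is (1-t)·p0[i] + t·p1[i].
  v1: (1-0.746)·(2.59,0.98) + 0.746·(1.36,1.05) = (1.6724,1.0322)
  v2: (1-0.746)·(0.58,2.52) + 0.746·(-0.53,3.52) = (-0.2481,3.2660)
  v3: (1-0.746)·(-0.45,2.93) + 0.746·(-1.8,3.1) = (-1.4571,3.0568)
  v4: (1-0.746)·(-3.2,0.99) + 0.746·(-3.98,0.86) = (-3.7819,0.8930)
  v5: (1-0.746)·(-1.23,-1.84) + 0.746·(-4.51,-4.72) = (-3.6769,-3.9885)
  v6: (1-0.746)·(0.77,-3.59) + 0.746·(-0.21,-5.19) = (0.0389,-4.7836)
  v7: (1-0.746)·(3.95,-1.07) + 0.746·(2.59,-1.02) = (2.9354,-1.0327)
Perimeter = Σ |v_{i+1} − v_i|:
  edge 1→2: √(-1.9205² + 2.2338²) = 2.9458 (running 2.9458)
  edge 2→3: √(-1.2090² + -0.2092²) = 1.2270 (running 4.1728)
  edge 3→4: √(-2.3248² + -2.1638²) = 3.1759 (running 7.3488)
  edge 4→5: √(0.1050² + -4.8815²) = 4.8826 (running 12.2314)
  edge 5→6: √(3.7158² + -0.7951²) = 3.7999 (running 16.0313)
  edge 6→7: √(2.8965² + 3.7509²) = 4.7391 (running 20.7704)
  edge 7→1: √(-1.2630² + 2.0649²) = 2.4206 (running 23.1910)
Perimeter = 23.1910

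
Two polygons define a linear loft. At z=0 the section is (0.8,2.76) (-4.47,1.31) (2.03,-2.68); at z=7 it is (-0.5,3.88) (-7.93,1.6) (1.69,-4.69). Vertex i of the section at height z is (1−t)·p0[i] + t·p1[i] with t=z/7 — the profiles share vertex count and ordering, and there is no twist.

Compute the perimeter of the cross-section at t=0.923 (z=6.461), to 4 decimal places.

Perimeter at t=0.923: 27.3837

Cross-section at t=0.923: each vertex is (1-t)·p0[i] + t·p1[i].
  v1: (1-0.923)·(0.8,2.76) + 0.923·(-0.5,3.88) = (-0.3999,3.7938)
  v2: (1-0.923)·(-4.47,1.31) + 0.923·(-7.93,1.6) = (-7.6636,1.5777)
  v3: (1-0.923)·(2.03,-2.68) + 0.923·(1.69,-4.69) = (1.7162,-4.5352)
Perimeter = Σ |v_{i+1} − v_i|:
  edge 1→2: √(-7.2637² + -2.2161²) = 7.5942 (running 7.5942)
  edge 2→3: √(9.3798² + -6.1129²) = 11.1959 (running 18.7901)
  edge 3→1: √(-2.1161² + 8.3290²) = 8.5936 (running 27.3837)
Perimeter = 27.3837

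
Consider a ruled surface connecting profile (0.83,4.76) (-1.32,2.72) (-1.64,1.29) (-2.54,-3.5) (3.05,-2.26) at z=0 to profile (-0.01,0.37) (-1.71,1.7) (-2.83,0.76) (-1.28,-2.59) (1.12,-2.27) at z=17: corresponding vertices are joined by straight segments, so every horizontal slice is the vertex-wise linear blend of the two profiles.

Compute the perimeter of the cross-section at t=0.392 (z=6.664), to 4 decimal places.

Perimeter at t=0.392: 17.7427

Cross-section at t=0.392: each vertex is (1-t)·p0[i] + t·p1[i].
  v1: (1-0.392)·(0.83,4.76) + 0.392·(-0.01,0.37) = (0.5007,3.0391)
  v2: (1-0.392)·(-1.32,2.72) + 0.392·(-1.71,1.7) = (-1.4729,2.3202)
  v3: (1-0.392)·(-1.64,1.29) + 0.392·(-2.83,0.76) = (-2.1065,1.0822)
  v4: (1-0.392)·(-2.54,-3.5) + 0.392·(-1.28,-2.59) = (-2.0461,-3.1433)
  v5: (1-0.392)·(3.05,-2.26) + 0.392·(1.12,-2.27) = (2.2934,-2.2639)
Perimeter = Σ |v_{i+1} − v_i|:
  edge 1→2: √(-1.9736² + -0.7190²) = 2.1005 (running 2.1005)
  edge 2→3: √(-0.6336² + -1.2379²) = 1.3906 (running 3.4911)
  edge 3→4: √(0.0604² + -4.2255²) = 4.2260 (running 7.7171)
  edge 4→5: √(4.3395² + 0.8794²) = 4.4277 (running 12.1448)
  edge 5→1: √(-1.7927² + 5.3030²) = 5.5979 (running 17.7427)
Perimeter = 17.7427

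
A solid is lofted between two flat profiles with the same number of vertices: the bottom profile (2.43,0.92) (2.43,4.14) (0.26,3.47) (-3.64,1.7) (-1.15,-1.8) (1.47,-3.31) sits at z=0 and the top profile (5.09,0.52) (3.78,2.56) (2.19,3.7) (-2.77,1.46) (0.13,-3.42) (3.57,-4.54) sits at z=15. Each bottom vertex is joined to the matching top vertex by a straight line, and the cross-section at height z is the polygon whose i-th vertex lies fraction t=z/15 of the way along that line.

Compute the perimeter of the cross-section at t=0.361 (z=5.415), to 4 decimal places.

Perimeter at t=0.361: 22.1837

Cross-section at t=0.361: each vertex is (1-t)·p0[i] + t·p1[i].
  v1: (1-0.361)·(2.43,0.92) + 0.361·(5.09,0.52) = (3.3903,0.7756)
  v2: (1-0.361)·(2.43,4.14) + 0.361·(3.78,2.56) = (2.9173,3.5696)
  v3: (1-0.361)·(0.26,3.47) + 0.361·(2.19,3.7) = (0.9567,3.5530)
  v4: (1-0.361)·(-3.64,1.7) + 0.361·(-2.77,1.46) = (-3.3259,1.6134)
  v5: (1-0.361)·(-1.15,-1.8) + 0.361·(0.13,-3.42) = (-0.6879,-2.3848)
  v6: (1-0.361)·(1.47,-3.31) + 0.361·(3.57,-4.54) = (2.2281,-3.7540)
Perimeter = Σ |v_{i+1} − v_i|:
  edge 1→2: √(-0.4729² + 2.7940²) = 2.8338 (running 2.8338)
  edge 2→3: √(-1.9606² + -0.0166²) = 1.9607 (running 4.7944)
  edge 3→4: √(-4.2827² + -1.9397²) = 4.7014 (running 9.4959)
  edge 4→5: √(2.6380² + -3.9982²) = 4.7900 (running 14.2859)
  edge 5→6: √(2.9160² + -1.3692²) = 3.2215 (running 17.5074)
  edge 6→1: √(1.1622² + 4.5296²) = 4.6763 (running 22.1837)
Perimeter = 22.1837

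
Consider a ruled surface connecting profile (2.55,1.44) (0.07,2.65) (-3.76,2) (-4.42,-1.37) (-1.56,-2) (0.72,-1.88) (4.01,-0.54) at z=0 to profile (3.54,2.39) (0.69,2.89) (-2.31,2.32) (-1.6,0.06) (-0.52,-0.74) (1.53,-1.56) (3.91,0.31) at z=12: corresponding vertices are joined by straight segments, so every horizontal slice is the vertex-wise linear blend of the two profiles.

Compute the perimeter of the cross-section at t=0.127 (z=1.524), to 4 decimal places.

Perimeter at t=0.127: 20.6362

Cross-section at t=0.127: each vertex is (1-t)·p0[i] + t·p1[i].
  v1: (1-0.127)·(2.55,1.44) + 0.127·(3.54,2.39) = (2.6757,1.5607)
  v2: (1-0.127)·(0.07,2.65) + 0.127·(0.69,2.89) = (0.1487,2.6805)
  v3: (1-0.127)·(-3.76,2) + 0.127·(-2.31,2.32) = (-3.5758,2.0406)
  v4: (1-0.127)·(-4.42,-1.37) + 0.127·(-1.6,0.06) = (-4.0619,-1.1884)
  v5: (1-0.127)·(-1.56,-2) + 0.127·(-0.52,-0.74) = (-1.4279,-1.8400)
  v6: (1-0.127)·(0.72,-1.88) + 0.127·(1.53,-1.56) = (0.8229,-1.8394)
  v7: (1-0.127)·(4.01,-0.54) + 0.127·(3.91,0.31) = (3.9973,-0.4320)
Perimeter = Σ |v_{i+1} − v_i|:
  edge 1→2: √(-2.5270² + 1.1198²) = 2.7640 (running 2.7640)
  edge 2→3: √(-3.7246² + -0.6398²) = 3.7791 (running 6.5431)
  edge 3→4: √(-0.4860² + -3.2290²) = 3.2654 (running 9.8085)
  edge 4→5: √(2.6339² + -0.6516²) = 2.7133 (running 12.5219)
  edge 5→6: √(2.2508² + 0.0006²) = 2.2508 (running 14.7727)
  edge 6→7: √(3.1744² + 1.4073²) = 3.4724 (running 18.2451)
  edge 7→1: √(-1.3216² + 1.9927²) = 2.3911 (running 20.6362)
Perimeter = 20.6362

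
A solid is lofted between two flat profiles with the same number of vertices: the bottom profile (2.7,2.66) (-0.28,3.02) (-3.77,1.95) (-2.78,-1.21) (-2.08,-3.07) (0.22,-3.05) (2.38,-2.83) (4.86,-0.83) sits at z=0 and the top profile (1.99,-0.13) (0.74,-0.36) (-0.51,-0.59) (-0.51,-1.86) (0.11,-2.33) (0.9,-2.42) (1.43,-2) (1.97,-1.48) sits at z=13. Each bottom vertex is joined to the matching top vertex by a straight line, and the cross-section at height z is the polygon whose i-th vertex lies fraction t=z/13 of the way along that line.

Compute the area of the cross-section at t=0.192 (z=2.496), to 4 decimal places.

Area at t=0.192: 29.1212

Cross-section at t=0.192: each vertex is (1-t)·p0[i] + t·p1[i].
  v1: (1-0.192)·(2.7,2.66) + 0.192·(1.99,-0.13) = (2.5637,2.1243)
  v2: (1-0.192)·(-0.28,3.02) + 0.192·(0.74,-0.36) = (-0.0842,2.3710)
  v3: (1-0.192)·(-3.77,1.95) + 0.192·(-0.51,-0.59) = (-3.1441,1.4623)
  v4: (1-0.192)·(-2.78,-1.21) + 0.192·(-0.51,-1.86) = (-2.3442,-1.3348)
  v5: (1-0.192)·(-2.08,-3.07) + 0.192·(0.11,-2.33) = (-1.6595,-2.9279)
  v6: (1-0.192)·(0.22,-3.05) + 0.192·(0.9,-2.42) = (0.3506,-2.9290)
  v7: (1-0.192)·(2.38,-2.83) + 0.192·(1.43,-2) = (2.1976,-2.6706)
  v8: (1-0.192)·(4.86,-0.83) + 0.192·(1.97,-1.48) = (4.3051,-0.9548)
Shoelace sum Σ(x_i·y_{i+1} − x_{i+1}·y_i):
  i=1: 2.5637·2.3710 − -0.0842·2.1243 = +6.2574 (running +6.2574)
  i=2: -0.0842·1.4623 − -3.1441·2.3710 = +7.3317 (running +13.5890)
  i=3: -3.1441·-1.3348 − -2.3442·1.4623 = +7.6246 (running +21.2137)
  i=4: -2.3442·-2.9279 − -1.6595·-1.3348 = +4.6484 (running +25.8621)
  i=5: -1.6595·-2.9290 − 0.3506·-2.9279 = +5.8872 (running +31.7493)
  i=6: 0.3506·-2.6706 − 2.1976·-2.9290 = +5.5006 (running +37.2499)
  i=7: 2.1976·-0.9548 − 4.3051·-2.6706 = +9.3992 (running +46.6491)
  i=8: 4.3051·2.1243 − 2.5637·-0.9548 = +11.5933 (running +58.2423)
Area = |Σ|/2 = |58.2423|/2 = 29.1212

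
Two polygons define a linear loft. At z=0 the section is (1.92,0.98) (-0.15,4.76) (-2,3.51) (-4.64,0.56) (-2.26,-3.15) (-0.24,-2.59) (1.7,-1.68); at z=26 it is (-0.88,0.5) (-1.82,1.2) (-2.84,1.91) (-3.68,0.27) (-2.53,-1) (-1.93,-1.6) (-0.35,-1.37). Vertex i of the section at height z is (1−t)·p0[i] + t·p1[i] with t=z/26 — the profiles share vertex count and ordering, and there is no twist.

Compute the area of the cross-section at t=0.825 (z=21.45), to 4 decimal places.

Area at t=0.825: 9.6732

Cross-section at t=0.825: each vertex is (1-t)·p0[i] + t·p1[i].
  v1: (1-0.825)·(1.92,0.98) + 0.825·(-0.88,0.5) = (-0.3900,0.5840)
  v2: (1-0.825)·(-0.15,4.76) + 0.825·(-1.82,1.2) = (-1.5278,1.8230)
  v3: (1-0.825)·(-2,3.51) + 0.825·(-2.84,1.91) = (-2.6930,2.1900)
  v4: (1-0.825)·(-4.64,0.56) + 0.825·(-3.68,0.27) = (-3.8480,0.3208)
  v5: (1-0.825)·(-2.26,-3.15) + 0.825·(-2.53,-1) = (-2.4827,-1.3763)
  v6: (1-0.825)·(-0.24,-2.59) + 0.825·(-1.93,-1.6) = (-1.6342,-1.7733)
  v7: (1-0.825)·(1.7,-1.68) + 0.825·(-0.35,-1.37) = (0.0088,-1.4243)
Shoelace sum Σ(x_i·y_{i+1} − x_{i+1}·y_i):
  i=1: -0.3900·1.8230 − -1.5278·0.5840 = +0.1812 (running +0.1812)
  i=2: -1.5278·2.1900 − -2.6930·1.8230 = +1.5636 (running +1.7448)
  i=3: -2.6930·0.3208 − -3.8480·2.1900 = +7.5633 (running +9.3081)
  i=4: -3.8480·-1.3763 − -2.4827·0.3208 = +6.0922 (running +15.4003)
  i=5: -2.4827·-1.7733 − -1.6342·-1.3763 = +2.1534 (running +17.5537)
  i=6: -1.6342·-1.4243 − 0.0088·-1.7733 = +2.3431 (running +19.8968)
  i=7: 0.0088·0.5840 − -0.3900·-1.4243 = -0.5503 (running +19.3464)
Area = |Σ|/2 = |19.3464|/2 = 9.6732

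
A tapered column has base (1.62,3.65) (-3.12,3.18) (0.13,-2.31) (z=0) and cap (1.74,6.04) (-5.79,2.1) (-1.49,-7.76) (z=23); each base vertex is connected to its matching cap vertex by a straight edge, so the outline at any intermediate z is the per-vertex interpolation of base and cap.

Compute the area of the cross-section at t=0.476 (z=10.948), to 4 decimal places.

Area at t=0.476: 26.9459

Cross-section at t=0.476: each vertex is (1-t)·p0[i] + t·p1[i].
  v1: (1-0.476)·(1.62,3.65) + 0.476·(1.74,6.04) = (1.6771,4.7876)
  v2: (1-0.476)·(-3.12,3.18) + 0.476·(-5.79,2.1) = (-4.3909,2.6659)
  v3: (1-0.476)·(0.13,-2.31) + 0.476·(-1.49,-7.76) = (-0.6411,-4.9042)
Shoelace sum Σ(x_i·y_{i+1} − x_{i+1}·y_i):
  i=1: 1.6771·2.6659 − -4.3909·4.7876 = +25.4932 (running +25.4932)
  i=2: -4.3909·-4.9042 − -0.6411·2.6659 = +23.2431 (running +48.7363)
  i=3: -0.6411·4.7876 − 1.6771·-4.9042 = +5.1555 (running +53.8918)
Area = |Σ|/2 = |53.8918|/2 = 26.9459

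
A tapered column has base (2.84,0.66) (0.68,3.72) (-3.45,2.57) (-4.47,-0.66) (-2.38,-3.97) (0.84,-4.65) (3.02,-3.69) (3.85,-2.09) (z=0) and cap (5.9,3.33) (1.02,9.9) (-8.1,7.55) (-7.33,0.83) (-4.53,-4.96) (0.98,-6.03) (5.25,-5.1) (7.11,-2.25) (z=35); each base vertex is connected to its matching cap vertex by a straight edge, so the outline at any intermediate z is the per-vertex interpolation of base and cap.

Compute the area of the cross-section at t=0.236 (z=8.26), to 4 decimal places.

Area at t=0.236: 71.0081

Cross-section at t=0.236: each vertex is (1-t)·p0[i] + t·p1[i].
  v1: (1-0.236)·(2.84,0.66) + 0.236·(5.9,3.33) = (3.5622,1.2901)
  v2: (1-0.236)·(0.68,3.72) + 0.236·(1.02,9.9) = (0.7602,5.1785)
  v3: (1-0.236)·(-3.45,2.57) + 0.236·(-8.1,7.55) = (-4.5474,3.7453)
  v4: (1-0.236)·(-4.47,-0.66) + 0.236·(-7.33,0.83) = (-5.1450,-0.3084)
  v5: (1-0.236)·(-2.38,-3.97) + 0.236·(-4.53,-4.96) = (-2.8874,-4.2036)
  v6: (1-0.236)·(0.84,-4.65) + 0.236·(0.98,-6.03) = (0.8730,-4.9757)
  v7: (1-0.236)·(3.02,-3.69) + 0.236·(5.25,-5.1) = (3.5463,-4.0228)
  v8: (1-0.236)·(3.85,-2.09) + 0.236·(7.11,-2.25) = (4.6194,-2.1278)
Shoelace sum Σ(x_i·y_{i+1} − x_{i+1}·y_i):
  i=1: 3.5622·5.1785 − 0.7602·1.2901 = +17.4658 (running +17.4658)
  i=2: 0.7602·3.7453 − -4.5474·5.1785 = +26.3959 (running +43.8617)
  i=3: -4.5474·-0.3084 − -5.1450·3.7453 = +20.6716 (running +64.5333)
  i=4: -5.1450·-4.2036 − -2.8874·-0.3084 = +20.7372 (running +85.2705)
  i=5: -2.8874·-4.9757 − 0.8730·-4.2036 = +18.0367 (running +103.3072)
  i=6: 0.8730·-4.0228 − 3.5463·-4.9757 = +14.1331 (running +117.4403)
  i=7: 3.5463·-2.1278 − 4.6194·-4.0228 = +11.0369 (running +128.4773)
  i=8: 4.6194·1.2901 − 3.5622·-2.1278 = +13.5390 (running +142.0162)
Area = |Σ|/2 = |142.0162|/2 = 71.0081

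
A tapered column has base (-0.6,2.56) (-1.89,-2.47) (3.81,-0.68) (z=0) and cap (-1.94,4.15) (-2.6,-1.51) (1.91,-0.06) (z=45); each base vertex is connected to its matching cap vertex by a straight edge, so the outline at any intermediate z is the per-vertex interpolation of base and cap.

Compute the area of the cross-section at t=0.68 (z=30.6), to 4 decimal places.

Area at t=0.68: 12.6764

Cross-section at t=0.68: each vertex is (1-t)·p0[i] + t·p1[i].
  v1: (1-0.68)·(-0.6,2.56) + 0.68·(-1.94,4.15) = (-1.5112,3.6412)
  v2: (1-0.68)·(-1.89,-2.47) + 0.68·(-2.6,-1.51) = (-2.3728,-1.8172)
  v3: (1-0.68)·(3.81,-0.68) + 0.68·(1.91,-0.06) = (2.5180,-0.2584)
Shoelace sum Σ(x_i·y_{i+1} − x_{i+1}·y_i):
  i=1: -1.5112·-1.8172 − -2.3728·3.6412 = +11.3860 (running +11.3860)
  i=2: -2.3728·-0.2584 − 2.5180·-1.8172 = +5.1888 (running +16.5748)
  i=3: 2.5180·3.6412 − -1.5112·-0.2584 = +8.7780 (running +25.3529)
Area = |Σ|/2 = |25.3529|/2 = 12.6764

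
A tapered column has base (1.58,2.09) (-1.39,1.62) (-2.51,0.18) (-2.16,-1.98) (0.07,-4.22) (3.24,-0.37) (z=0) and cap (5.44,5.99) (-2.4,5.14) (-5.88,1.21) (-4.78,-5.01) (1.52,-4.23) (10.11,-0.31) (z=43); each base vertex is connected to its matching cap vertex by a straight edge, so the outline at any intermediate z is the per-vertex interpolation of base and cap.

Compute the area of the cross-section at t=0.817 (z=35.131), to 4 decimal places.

Cross-section at t=0.817: each vertex is (1-t)·p0[i] + t·p1[i].
  v1: (1-0.817)·(1.58,2.09) + 0.817·(5.44,5.99) = (4.7336,5.2763)
  v2: (1-0.817)·(-1.39,1.62) + 0.817·(-2.4,5.14) = (-2.2152,4.4958)
  v3: (1-0.817)·(-2.51,0.18) + 0.817·(-5.88,1.21) = (-5.2633,1.0215)
  v4: (1-0.817)·(-2.16,-1.98) + 0.817·(-4.78,-5.01) = (-4.3005,-4.4555)
  v5: (1-0.817)·(0.07,-4.22) + 0.817·(1.52,-4.23) = (1.2546,-4.2282)
  v6: (1-0.817)·(3.24,-0.37) + 0.817·(10.11,-0.31) = (8.8528,-0.3210)
Shoelace sum Σ(x_i·y_{i+1} − x_{i+1}·y_i):
  i=1: 4.7336·4.4958 − -2.2152·5.2763 = +32.9695 (running +32.9695)
  i=2: -2.2152·1.0215 − -5.2633·4.4958 = +21.4001 (running +54.3696)
  i=3: -5.2633·-4.4555 − -4.3005·1.0215 = +27.8437 (running +82.2133)
  i=4: -4.3005·-4.2282 − 1.2546·-4.4555 = +23.7735 (running +105.9868)
  i=5: 1.2546·-0.3210 − 8.8528·-4.2282 = +37.0284 (running +143.0152)
  i=6: 8.8528·5.2763 − 4.7336·-0.3210 = +48.2294 (running +191.2446)
Area = |Σ|/2 = |191.2446|/2 = 95.6223

Area at t=0.817: 95.6223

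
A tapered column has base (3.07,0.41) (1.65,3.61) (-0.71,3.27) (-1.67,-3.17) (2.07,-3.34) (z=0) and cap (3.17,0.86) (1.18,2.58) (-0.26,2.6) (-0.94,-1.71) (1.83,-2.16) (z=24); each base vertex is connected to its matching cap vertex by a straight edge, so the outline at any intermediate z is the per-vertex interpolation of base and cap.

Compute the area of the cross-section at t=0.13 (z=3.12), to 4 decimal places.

Cross-section at t=0.13: each vertex is (1-t)·p0[i] + t·p1[i].
  v1: (1-0.13)·(3.07,0.41) + 0.13·(3.17,0.86) = (3.0830,0.4685)
  v2: (1-0.13)·(1.65,3.61) + 0.13·(1.18,2.58) = (1.5889,3.4761)
  v3: (1-0.13)·(-0.71,3.27) + 0.13·(-0.26,2.6) = (-0.6515,3.1829)
  v4: (1-0.13)·(-1.67,-3.17) + 0.13·(-0.94,-1.71) = (-1.5751,-2.9802)
  v5: (1-0.13)·(2.07,-3.34) + 0.13·(1.83,-2.16) = (2.0388,-3.1866)
Shoelace sum Σ(x_i·y_{i+1} − x_{i+1}·y_i):
  i=1: 3.0830·3.4761 − 1.5889·0.4685 = +9.9724 (running +9.9724)
  i=2: 1.5889·3.1829 − -0.6515·3.4761 = +7.3220 (running +17.2944)
  i=3: -0.6515·-2.9802 − -1.5751·3.1829 = +6.9550 (running +24.2494)
  i=4: -1.5751·-3.1866 − 2.0388·-2.9802 = +11.0952 (running +35.3446)
  i=5: 2.0388·0.4685 − 3.0830·-3.1866 = +10.7795 (running +46.1241)
Area = |Σ|/2 = |46.1241|/2 = 23.0621

Area at t=0.13: 23.0621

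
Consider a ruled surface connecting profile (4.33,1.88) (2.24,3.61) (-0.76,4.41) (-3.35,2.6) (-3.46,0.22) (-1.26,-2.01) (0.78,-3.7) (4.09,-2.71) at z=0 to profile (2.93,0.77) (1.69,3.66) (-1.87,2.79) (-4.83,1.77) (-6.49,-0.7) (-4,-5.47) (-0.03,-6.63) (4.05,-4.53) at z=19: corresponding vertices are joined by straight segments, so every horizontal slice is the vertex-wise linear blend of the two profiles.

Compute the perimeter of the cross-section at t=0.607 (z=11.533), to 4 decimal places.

Perimeter at t=0.607: 29.1416

Cross-section at t=0.607: each vertex is (1-t)·p0[i] + t·p1[i].
  v1: (1-0.607)·(4.33,1.88) + 0.607·(2.93,0.77) = (3.4802,1.2062)
  v2: (1-0.607)·(2.24,3.61) + 0.607·(1.69,3.66) = (1.9062,3.6404)
  v3: (1-0.607)·(-0.76,4.41) + 0.607·(-1.87,2.79) = (-1.4338,3.4267)
  v4: (1-0.607)·(-3.35,2.6) + 0.607·(-4.83,1.77) = (-4.2484,2.0962)
  v5: (1-0.607)·(-3.46,0.22) + 0.607·(-6.49,-0.7) = (-5.2992,-0.3384)
  v6: (1-0.607)·(-1.26,-2.01) + 0.607·(-4,-5.47) = (-2.9232,-4.1102)
  v7: (1-0.607)·(0.78,-3.7) + 0.607·(-0.03,-6.63) = (0.2883,-5.4785)
  v8: (1-0.607)·(4.09,-2.71) + 0.607·(4.05,-4.53) = (4.0657,-3.8147)
Perimeter = Σ |v_{i+1} − v_i|:
  edge 1→2: √(-1.5740² + 2.4341²) = 2.8987 (running 2.8987)
  edge 2→3: √(-3.3399² + -0.2137²) = 3.3467 (running 6.2455)
  edge 3→4: √(-2.8146² + -1.3305²) = 3.1132 (running 9.3587)
  edge 4→5: √(-1.0509² + -2.4346²) = 2.6517 (running 12.0104)
  edge 5→6: √(2.3760² + -3.7718²) = 4.4578 (running 16.4682)
  edge 6→7: √(3.2115² + -1.3683²) = 3.4908 (running 19.9590)
  edge 7→8: √(3.7774² + 1.6638²) = 4.1276 (running 24.0866)
  edge 8→1: √(-0.5855² + 5.0210²) = 5.0550 (running 29.1416)
Perimeter = 29.1416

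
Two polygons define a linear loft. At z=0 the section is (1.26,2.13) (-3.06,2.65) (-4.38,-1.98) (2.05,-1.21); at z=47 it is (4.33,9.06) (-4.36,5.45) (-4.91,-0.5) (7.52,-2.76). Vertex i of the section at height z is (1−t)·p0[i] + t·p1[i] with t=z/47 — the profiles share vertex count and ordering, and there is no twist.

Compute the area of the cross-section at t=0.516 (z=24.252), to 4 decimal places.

Cross-section at t=0.516: each vertex is (1-t)·p0[i] + t·p1[i].
  v1: (1-0.516)·(1.26,2.13) + 0.516·(4.33,9.06) = (2.8441,5.7059)
  v2: (1-0.516)·(-3.06,2.65) + 0.516·(-4.36,5.45) = (-3.7308,4.0948)
  v3: (1-0.516)·(-4.38,-1.98) + 0.516·(-4.91,-0.5) = (-4.6535,-1.2163)
  v4: (1-0.516)·(2.05,-1.21) + 0.516·(7.52,-2.76) = (4.8725,-2.0098)
Shoelace sum Σ(x_i·y_{i+1} − x_{i+1}·y_i):
  i=1: 2.8441·4.0948 − -3.7308·5.7059 = +32.9336 (running +32.9336)
  i=2: -3.7308·-1.2163 − -4.6535·4.0948 = +23.5929 (running +56.5265)
  i=3: -4.6535·-2.0098 − 4.8725·-1.2163 = +15.2791 (running +71.8056)
  i=4: 4.8725·5.7059 − 2.8441·-2.0098 = +33.5181 (running +105.3238)
Area = |Σ|/2 = |105.3238|/2 = 52.6619

Area at t=0.516: 52.6619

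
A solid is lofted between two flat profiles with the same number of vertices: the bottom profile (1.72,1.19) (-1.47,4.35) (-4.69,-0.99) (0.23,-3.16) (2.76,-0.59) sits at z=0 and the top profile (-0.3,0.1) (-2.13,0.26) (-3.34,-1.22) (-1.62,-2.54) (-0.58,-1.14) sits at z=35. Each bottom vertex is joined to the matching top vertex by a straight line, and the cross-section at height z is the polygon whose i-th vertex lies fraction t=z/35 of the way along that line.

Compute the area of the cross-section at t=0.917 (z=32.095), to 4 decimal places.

Cross-section at t=0.917: each vertex is (1-t)·p0[i] + t·p1[i].
  v1: (1-0.917)·(1.72,1.19) + 0.917·(-0.3,0.1) = (-0.1323,0.1905)
  v2: (1-0.917)·(-1.47,4.35) + 0.917·(-2.13,0.26) = (-2.0752,0.5995)
  v3: (1-0.917)·(-4.69,-0.99) + 0.917·(-3.34,-1.22) = (-3.4520,-1.2009)
  v4: (1-0.917)·(0.23,-3.16) + 0.917·(-1.62,-2.54) = (-1.4665,-2.5915)
  v5: (1-0.917)·(2.76,-0.59) + 0.917·(-0.58,-1.14) = (-0.3028,-1.0943)
Shoelace sum Σ(x_i·y_{i+1} − x_{i+1}·y_i):
  i=1: -0.1323·0.5995 − -2.0752·0.1905 = +0.3159 (running +0.3159)
  i=2: -2.0752·-1.2009 − -3.4520·0.5995 = +4.5616 (running +4.8775)
  i=3: -3.4520·-2.5915 − -1.4665·-1.2009 = +7.1848 (running +12.0623)
  i=4: -1.4665·-1.0943 − -0.3028·-2.5915 = +0.8202 (running +12.8824)
  i=5: -0.3028·0.1905 − -0.1323·-1.0943 = -0.2025 (running +12.6799)
Area = |Σ|/2 = |12.6799|/2 = 6.3400

Area at t=0.917: 6.3400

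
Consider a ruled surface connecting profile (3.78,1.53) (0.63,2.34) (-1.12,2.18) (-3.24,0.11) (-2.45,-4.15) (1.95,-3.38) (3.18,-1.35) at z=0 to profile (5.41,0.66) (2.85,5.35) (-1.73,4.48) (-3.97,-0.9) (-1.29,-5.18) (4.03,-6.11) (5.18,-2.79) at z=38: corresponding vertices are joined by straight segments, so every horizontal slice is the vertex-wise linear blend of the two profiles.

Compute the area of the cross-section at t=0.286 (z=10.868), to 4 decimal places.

Area at t=0.286: 44.1060

Cross-section at t=0.286: each vertex is (1-t)·p0[i] + t·p1[i].
  v1: (1-0.286)·(3.78,1.53) + 0.286·(5.41,0.66) = (4.2462,1.2812)
  v2: (1-0.286)·(0.63,2.34) + 0.286·(2.85,5.35) = (1.2649,3.2009)
  v3: (1-0.286)·(-1.12,2.18) + 0.286·(-1.73,4.48) = (-1.2945,2.8378)
  v4: (1-0.286)·(-3.24,0.11) + 0.286·(-3.97,-0.9) = (-3.4488,-0.1789)
  v5: (1-0.286)·(-2.45,-4.15) + 0.286·(-1.29,-5.18) = (-2.1182,-4.4446)
  v6: (1-0.286)·(1.95,-3.38) + 0.286·(4.03,-6.11) = (2.5449,-4.1608)
  v7: (1-0.286)·(3.18,-1.35) + 0.286·(5.18,-2.79) = (3.7520,-1.7618)
Shoelace sum Σ(x_i·y_{i+1} − x_{i+1}·y_i):
  i=1: 4.2462·3.2009 − 1.2649·1.2812 = +11.9708 (running +11.9708)
  i=2: 1.2649·2.8378 − -1.2945·3.2009 = +7.7330 (running +19.7038)
  i=3: -1.2945·-0.1789 − -3.4488·2.8378 = +10.0185 (running +29.7223)
  i=4: -3.4488·-4.4446 − -2.1182·-0.1789 = +14.9495 (running +44.6718)
  i=5: -2.1182·-4.1608 − 2.5449·-4.4446 = +20.1245 (running +64.7963)
  i=6: 2.5449·-1.7618 − 3.7520·-4.1608 = +11.1276 (running +75.9238)
  i=7: 3.7520·1.2812 − 4.2462·-1.7618 = +12.2881 (running +88.2119)
Area = |Σ|/2 = |88.2119|/2 = 44.1060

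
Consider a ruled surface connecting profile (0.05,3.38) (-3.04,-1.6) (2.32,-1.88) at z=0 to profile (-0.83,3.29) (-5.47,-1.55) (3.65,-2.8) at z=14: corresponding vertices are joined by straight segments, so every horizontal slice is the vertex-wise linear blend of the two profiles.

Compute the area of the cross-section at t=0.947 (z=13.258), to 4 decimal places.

Cross-section at t=0.947: each vertex is (1-t)·p0[i] + t·p1[i].
  v1: (1-0.947)·(0.05,3.38) + 0.947·(-0.83,3.29) = (-0.7834,3.2948)
  v2: (1-0.947)·(-3.04,-1.6) + 0.947·(-5.47,-1.55) = (-5.3412,-1.5526)
  v3: (1-0.947)·(2.32,-1.88) + 0.947·(3.65,-2.8) = (3.5795,-2.7512)
Shoelace sum Σ(x_i·y_{i+1} − x_{i+1}·y_i):
  i=1: -0.7834·-1.5526 − -5.3412·3.2948 = +18.8143 (running +18.8143)
  i=2: -5.3412·-2.7512 − 3.5795·-1.5526 = +20.2527 (running +39.0670)
  i=3: 3.5795·3.2948 − -0.7834·-2.7512 = +9.6385 (running +48.7055)
Area = |Σ|/2 = |48.7055|/2 = 24.3527

Area at t=0.947: 24.3527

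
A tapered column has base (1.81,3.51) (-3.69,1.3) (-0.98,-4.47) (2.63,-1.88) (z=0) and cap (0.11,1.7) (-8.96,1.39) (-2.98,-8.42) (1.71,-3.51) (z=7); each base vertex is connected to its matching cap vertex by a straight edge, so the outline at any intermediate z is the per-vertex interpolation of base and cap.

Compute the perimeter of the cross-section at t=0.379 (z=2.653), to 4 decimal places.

Cross-section at t=0.379: each vertex is (1-t)·p0[i] + t·p1[i].
  v1: (1-0.379)·(1.81,3.51) + 0.379·(0.11,1.7) = (1.1657,2.8240)
  v2: (1-0.379)·(-3.69,1.3) + 0.379·(-8.96,1.39) = (-5.6873,1.3341)
  v3: (1-0.379)·(-0.98,-4.47) + 0.379·(-2.98,-8.42) = (-1.7380,-5.9671)
  v4: (1-0.379)·(2.63,-1.88) + 0.379·(1.71,-3.51) = (2.2813,-2.4978)
Perimeter = Σ |v_{i+1} − v_i|:
  edge 1→2: √(-6.8530² + -1.4899²) = 7.0131 (running 7.0131)
  edge 2→3: √(3.9493² + -7.3012²) = 8.3009 (running 15.3140)
  edge 3→4: √(4.0193² + 3.4693²) = 5.3095 (running 20.6235)
  edge 4→1: √(-1.1156² + 5.3218²) = 5.4375 (running 26.0609)
Perimeter = 26.0609

Perimeter at t=0.379: 26.0609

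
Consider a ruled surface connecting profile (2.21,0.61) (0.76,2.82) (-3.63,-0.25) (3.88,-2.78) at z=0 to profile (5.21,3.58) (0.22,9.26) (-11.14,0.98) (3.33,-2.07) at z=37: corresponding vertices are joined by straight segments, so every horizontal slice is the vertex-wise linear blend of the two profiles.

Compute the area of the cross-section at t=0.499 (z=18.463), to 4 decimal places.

Area at t=0.499: 49.5751

Cross-section at t=0.499: each vertex is (1-t)·p0[i] + t·p1[i].
  v1: (1-0.499)·(2.21,0.61) + 0.499·(5.21,3.58) = (3.7070,2.0920)
  v2: (1-0.499)·(0.76,2.82) + 0.499·(0.22,9.26) = (0.4905,6.0336)
  v3: (1-0.499)·(-3.63,-0.25) + 0.499·(-11.14,0.98) = (-7.3775,0.3638)
  v4: (1-0.499)·(3.88,-2.78) + 0.499·(3.33,-2.07) = (3.6056,-2.4257)
Shoelace sum Σ(x_i·y_{i+1} − x_{i+1}·y_i):
  i=1: 3.7070·6.0336 − 0.4905·2.0920 = +21.3402 (running +21.3402)
  i=2: 0.4905·0.3638 − -7.3775·6.0336 = +44.6910 (running +66.0312)
  i=3: -7.3775·-2.4257 − 3.6056·0.3638 = +16.5841 (running +82.6152)
  i=4: 3.6056·2.0920 − 3.7070·-2.4257 = +16.5350 (running +99.1502)
Area = |Σ|/2 = |99.1502|/2 = 49.5751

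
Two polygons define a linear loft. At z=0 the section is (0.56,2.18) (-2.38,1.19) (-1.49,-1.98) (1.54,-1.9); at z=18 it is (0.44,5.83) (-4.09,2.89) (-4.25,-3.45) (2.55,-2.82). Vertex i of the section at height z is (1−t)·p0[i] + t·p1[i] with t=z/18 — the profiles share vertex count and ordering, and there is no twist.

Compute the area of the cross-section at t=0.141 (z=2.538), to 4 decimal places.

Cross-section at t=0.141: each vertex is (1-t)·p0[i] + t·p1[i].
  v1: (1-0.141)·(0.56,2.18) + 0.141·(0.44,5.83) = (0.5431,2.6947)
  v2: (1-0.141)·(-2.38,1.19) + 0.141·(-4.09,2.89) = (-2.6211,1.4297)
  v3: (1-0.141)·(-1.49,-1.98) + 0.141·(-4.25,-3.45) = (-1.8792,-2.1873)
  v4: (1-0.141)·(1.54,-1.9) + 0.141·(2.55,-2.82) = (1.6824,-2.0297)
Shoelace sum Σ(x_i·y_{i+1} − x_{i+1}·y_i):
  i=1: 0.5431·1.4297 − -2.6211·2.6947 = +7.8394 (running +7.8394)
  i=2: -2.6211·-2.1873 − -1.8792·1.4297 = +8.4197 (running +16.2591)
  i=3: -1.8792·-2.0297 − 1.6824·-2.1873 = +7.4941 (running +23.7532)
  i=4: 1.6824·2.6947 − 0.5431·-2.0297 = +5.6358 (running +29.3890)
Area = |Σ|/2 = |29.3890|/2 = 14.6945

Area at t=0.141: 14.6945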